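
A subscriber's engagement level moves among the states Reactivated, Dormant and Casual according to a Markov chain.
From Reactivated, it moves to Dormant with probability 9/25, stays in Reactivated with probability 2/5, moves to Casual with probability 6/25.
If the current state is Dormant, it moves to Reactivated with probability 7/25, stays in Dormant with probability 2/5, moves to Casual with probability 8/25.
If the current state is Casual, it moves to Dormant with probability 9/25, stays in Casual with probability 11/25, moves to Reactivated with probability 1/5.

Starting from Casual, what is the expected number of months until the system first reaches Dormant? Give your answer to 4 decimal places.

2.7778

Let t(s) be the expected number of months to first reach Dormant from state s, with t(Dormant) = 0. Conditioning on the first month:
t(Reactivated) = 1 + 0.4·t(Reactivated) + 0.24·t(Casual)
t(Casual) = 1 + 0.2·t(Reactivated) + 0.44·t(Casual)
Solving: t(Reactivated) = 2.7778, t(Casual) = 2.7778.
Expected months from Casual to Dormant: 2.7778.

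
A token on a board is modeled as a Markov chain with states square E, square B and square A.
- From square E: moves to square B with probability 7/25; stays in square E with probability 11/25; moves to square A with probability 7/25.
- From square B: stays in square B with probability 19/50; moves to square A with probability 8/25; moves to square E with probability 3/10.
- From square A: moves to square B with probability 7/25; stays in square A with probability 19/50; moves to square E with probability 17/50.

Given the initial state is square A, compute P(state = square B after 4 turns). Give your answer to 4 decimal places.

0.3111

Propagate the distribution vector 4 turns from square A.
After 0 turns: (0.0000, 0.0000, 1.0000)
After 1 turn: (0.3400, 0.2800, 0.3800)
After 2 turns: (0.3628, 0.3080, 0.3292)
After 3 turns: (0.3640, 0.3108, 0.3252)
After 4 turns: (0.3640, 0.3111, 0.3250)
P(in square B after 4 turns) = 0.3111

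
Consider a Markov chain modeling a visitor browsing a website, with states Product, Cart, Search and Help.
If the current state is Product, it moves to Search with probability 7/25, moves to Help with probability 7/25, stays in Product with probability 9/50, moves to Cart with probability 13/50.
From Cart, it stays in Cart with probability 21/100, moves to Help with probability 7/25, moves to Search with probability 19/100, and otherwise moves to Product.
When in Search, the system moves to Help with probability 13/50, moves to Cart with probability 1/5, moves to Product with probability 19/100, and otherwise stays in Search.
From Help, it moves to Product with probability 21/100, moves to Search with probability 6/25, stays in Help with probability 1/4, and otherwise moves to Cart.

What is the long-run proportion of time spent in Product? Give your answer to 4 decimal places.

0.2246

Let the stationary distribution be π with π = πP and π_1 + π_2 + π_3 + π_4 = 1.
π_1 = 0.18·π_1 + 0.32·π_2 + 0.19·π_3 + 0.21·π_4
π_2 = 0.26·π_1 + 0.21·π_2 + 0.2·π_3 + 0.3·π_4
π_3 = 0.28·π_1 + 0.19·π_2 + 0.35·π_3 + 0.24·π_4
Solving with the normalization constraint gives π = (0.2246, 0.2426, 0.2661, 0.2667).
So the stationary probability of Product is 0.2246.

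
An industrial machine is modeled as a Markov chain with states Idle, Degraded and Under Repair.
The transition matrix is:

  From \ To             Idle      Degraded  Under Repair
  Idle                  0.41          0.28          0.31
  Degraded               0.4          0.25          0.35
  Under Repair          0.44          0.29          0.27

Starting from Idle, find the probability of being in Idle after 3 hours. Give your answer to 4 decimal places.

0.4165

Propagate the distribution vector 3 hours from Idle.
After 0 hours: (1.0000, 0.0000, 0.0000)
After 1 hour: (0.4100, 0.2800, 0.3100)
After 2 hours: (0.4165, 0.2747, 0.3088)
After 3 hours: (0.4165, 0.2748, 0.3086)
P(in Idle after 3 hours) = 0.4165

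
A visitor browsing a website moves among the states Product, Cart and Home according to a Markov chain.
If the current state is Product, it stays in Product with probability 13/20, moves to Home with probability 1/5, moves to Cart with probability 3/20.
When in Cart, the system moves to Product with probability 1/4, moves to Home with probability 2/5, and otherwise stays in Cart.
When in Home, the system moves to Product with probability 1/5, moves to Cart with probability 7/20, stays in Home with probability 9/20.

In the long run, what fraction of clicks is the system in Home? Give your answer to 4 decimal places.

Let the stationary distribution be π with π = πP and π_1 + π_2 + π_3 = 1.
π_1 = 0.65·π_1 + 0.25·π_2 + 0.2·π_3
π_2 = 0.15·π_1 + 0.35·π_2 + 0.35·π_3
Solving with the normalization constraint gives π = (0.3884, 0.2723, 0.3393).
So the stationary probability of Home is 0.3393.

0.3393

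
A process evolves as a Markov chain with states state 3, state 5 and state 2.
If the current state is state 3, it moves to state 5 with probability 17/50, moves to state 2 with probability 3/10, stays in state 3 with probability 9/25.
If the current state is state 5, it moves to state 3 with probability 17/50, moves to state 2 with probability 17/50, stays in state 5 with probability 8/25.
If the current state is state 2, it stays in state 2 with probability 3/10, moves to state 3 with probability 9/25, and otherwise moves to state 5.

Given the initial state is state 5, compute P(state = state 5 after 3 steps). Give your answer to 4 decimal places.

0.3333

Propagate the distribution vector 3 steps from state 5.
After 0 steps: (0.0000, 1.0000, 0.0000)
After 1 step: (0.3400, 0.3200, 0.3400)
After 2 steps: (0.3536, 0.3336, 0.3128)
After 3 steps: (0.3533, 0.3333, 0.3133)
P(in state 5 after 3 steps) = 0.3333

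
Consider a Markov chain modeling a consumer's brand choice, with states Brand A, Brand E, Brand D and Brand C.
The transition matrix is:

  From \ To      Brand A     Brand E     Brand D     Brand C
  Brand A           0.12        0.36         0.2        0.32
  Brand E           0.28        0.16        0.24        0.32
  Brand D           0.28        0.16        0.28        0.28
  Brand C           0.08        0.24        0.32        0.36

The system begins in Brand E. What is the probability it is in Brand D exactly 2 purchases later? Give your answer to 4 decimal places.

Propagate the distribution vector 2 purchases from Brand E.
After 0 purchases: (0.0000, 1.0000, 0.0000, 0.0000)
After 1 purchase: (0.2800, 0.1600, 0.2400, 0.3200)
After 2 purchases: (0.1712, 0.2416, 0.2640, 0.3232)
P(in Brand D after 2 purchases) = 0.2640

0.2640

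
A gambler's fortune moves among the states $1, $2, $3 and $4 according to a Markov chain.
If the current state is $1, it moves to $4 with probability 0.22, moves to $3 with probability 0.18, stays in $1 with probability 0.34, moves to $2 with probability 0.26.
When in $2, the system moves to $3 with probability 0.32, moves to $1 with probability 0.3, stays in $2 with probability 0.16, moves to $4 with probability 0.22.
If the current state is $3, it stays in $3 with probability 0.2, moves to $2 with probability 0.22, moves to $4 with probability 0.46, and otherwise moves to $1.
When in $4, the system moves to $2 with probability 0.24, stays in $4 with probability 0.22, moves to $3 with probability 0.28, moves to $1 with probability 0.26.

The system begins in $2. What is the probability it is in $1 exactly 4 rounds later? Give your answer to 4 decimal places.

0.2550

Propagate the distribution vector 4 rounds from $2.
After 0 rounds: (0.0000, 1.0000, 0.0000, 0.0000)
After 1 round: (0.3000, 0.1600, 0.3200, 0.2200)
After 2 rounds: (0.2456, 0.2268, 0.2308, 0.2968)
After 3 rounds: (0.2564, 0.2222, 0.2460, 0.2754)
After 4 rounds: (0.2550, 0.2224, 0.2436, 0.2791)
P(in $1 after 4 rounds) = 0.2550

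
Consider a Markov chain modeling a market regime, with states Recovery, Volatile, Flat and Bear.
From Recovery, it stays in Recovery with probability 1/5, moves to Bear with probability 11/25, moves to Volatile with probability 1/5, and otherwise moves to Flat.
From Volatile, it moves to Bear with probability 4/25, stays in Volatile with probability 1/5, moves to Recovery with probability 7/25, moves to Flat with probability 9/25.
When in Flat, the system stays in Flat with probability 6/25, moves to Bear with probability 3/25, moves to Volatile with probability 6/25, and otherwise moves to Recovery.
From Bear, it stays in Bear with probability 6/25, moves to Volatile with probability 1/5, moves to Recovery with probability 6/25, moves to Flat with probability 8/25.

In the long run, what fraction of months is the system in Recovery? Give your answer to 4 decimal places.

Let the stationary distribution be π with π = πP and π_1 + π_2 + π_3 + π_4 = 1.
π_1 = 0.2·π_1 + 0.28·π_2 + 0.4·π_3 + 0.24·π_4
π_2 = 0.2·π_1 + 0.2·π_2 + 0.24·π_3 + 0.2·π_4
π_3 = 0.16·π_1 + 0.36·π_2 + 0.24·π_3 + 0.32·π_4
Solving with the normalization constraint gives π = (0.2793, 0.2105, 0.2627, 0.2475).
So the stationary probability of Recovery is 0.2793.

0.2793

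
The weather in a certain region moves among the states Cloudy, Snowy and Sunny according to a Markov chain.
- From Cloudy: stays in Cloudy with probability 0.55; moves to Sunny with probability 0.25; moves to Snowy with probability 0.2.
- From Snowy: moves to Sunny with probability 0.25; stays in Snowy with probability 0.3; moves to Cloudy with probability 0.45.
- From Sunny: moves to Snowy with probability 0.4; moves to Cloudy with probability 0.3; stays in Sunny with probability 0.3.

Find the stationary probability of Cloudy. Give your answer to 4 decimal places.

0.4561

Let the stationary distribution be π with π = πP and π_1 + π_2 + π_3 = 1.
π_1 = 0.55·π_1 + 0.45·π_2 + 0.3·π_3
π_2 = 0.2·π_1 + 0.3·π_2 + 0.4·π_3
Solving with the normalization constraint gives π = (0.4561, 0.2807, 0.2632).
So the stationary probability of Cloudy is 0.4561.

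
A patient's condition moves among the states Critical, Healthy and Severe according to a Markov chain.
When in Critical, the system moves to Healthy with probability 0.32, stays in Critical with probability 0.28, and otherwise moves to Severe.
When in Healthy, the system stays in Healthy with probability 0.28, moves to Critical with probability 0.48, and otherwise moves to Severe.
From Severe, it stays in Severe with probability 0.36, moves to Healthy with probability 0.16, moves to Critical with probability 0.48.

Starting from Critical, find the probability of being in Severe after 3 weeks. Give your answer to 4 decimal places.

Propagate the distribution vector 3 weeks from Critical.
After 0 weeks: (1.0000, 0.0000, 0.0000)
After 1 week: (0.2800, 0.3200, 0.4000)
After 2 weeks: (0.4240, 0.2432, 0.3328)
After 3 weeks: (0.3952, 0.2570, 0.3478)
P(in Severe after 3 weeks) = 0.3478

0.3478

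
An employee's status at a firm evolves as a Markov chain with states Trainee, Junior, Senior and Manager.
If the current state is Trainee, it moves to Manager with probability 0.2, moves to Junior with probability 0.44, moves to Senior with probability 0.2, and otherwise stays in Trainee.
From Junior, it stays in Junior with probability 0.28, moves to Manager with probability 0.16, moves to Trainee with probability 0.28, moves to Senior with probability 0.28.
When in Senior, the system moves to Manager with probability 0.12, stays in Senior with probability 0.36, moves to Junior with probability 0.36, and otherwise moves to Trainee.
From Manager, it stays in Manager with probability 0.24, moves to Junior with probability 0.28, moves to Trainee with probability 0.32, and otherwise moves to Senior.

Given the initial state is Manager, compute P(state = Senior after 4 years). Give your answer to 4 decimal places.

Propagate the distribution vector 4 years from Manager.
After 0 years: (0.0000, 0.0000, 0.0000, 1.0000)
After 1 year: (0.3200, 0.2800, 0.1600, 0.2400)
After 2 years: (0.2320, 0.3440, 0.2384, 0.1856)
After 3 years: (0.2310, 0.3362, 0.2582, 0.1746)
After 4 years: (0.2283, 0.3376, 0.2612, 0.1729)
P(in Senior after 4 years) = 0.2612

0.2612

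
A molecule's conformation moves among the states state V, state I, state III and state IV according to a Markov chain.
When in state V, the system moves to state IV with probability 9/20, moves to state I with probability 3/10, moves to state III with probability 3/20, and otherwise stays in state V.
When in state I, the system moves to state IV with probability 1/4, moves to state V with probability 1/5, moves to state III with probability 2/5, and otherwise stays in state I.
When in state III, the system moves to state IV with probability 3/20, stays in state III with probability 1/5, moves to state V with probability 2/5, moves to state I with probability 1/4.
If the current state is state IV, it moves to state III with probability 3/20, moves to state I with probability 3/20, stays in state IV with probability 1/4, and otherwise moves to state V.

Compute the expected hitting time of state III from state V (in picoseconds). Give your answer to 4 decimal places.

Let t(s) be the expected number of picoseconds to first reach state III from state s, with t(state III) = 0. Conditioning on the first picosecond:
t(state V) = 1 + 0.1·t(state V) + 0.3·t(state I) + 0.45·t(state IV)
t(state I) = 1 + 0.2·t(state V) + 0.15·t(state I) + 0.25·t(state IV)
t(state IV) = 1 + 0.45·t(state V) + 0.15·t(state I) + 0.25·t(state IV)
Solving: t(state V) = 4.8980, t(state I) = 3.8095, t(state IV) = 5.0340.
Expected picoseconds from state V to state III: 4.8980.

4.8980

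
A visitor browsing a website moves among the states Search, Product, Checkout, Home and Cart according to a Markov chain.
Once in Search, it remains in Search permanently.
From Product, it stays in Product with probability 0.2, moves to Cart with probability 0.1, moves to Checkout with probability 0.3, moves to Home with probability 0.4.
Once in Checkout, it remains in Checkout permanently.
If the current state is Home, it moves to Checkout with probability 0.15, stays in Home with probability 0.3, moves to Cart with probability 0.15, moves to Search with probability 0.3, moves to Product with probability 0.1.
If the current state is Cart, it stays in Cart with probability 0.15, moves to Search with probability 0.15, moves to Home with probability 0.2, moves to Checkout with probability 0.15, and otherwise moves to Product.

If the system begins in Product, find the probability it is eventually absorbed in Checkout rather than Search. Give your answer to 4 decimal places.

0.6559

Let h(s) be the probability of absorption at Checkout starting from transient state s. Then h(Checkout) = 1 and h(Search) = 0. By first-step analysis:
h(Product) = 0.2·h(Product) + 0.3·1 + 0.4·h(Home) + 0.1·h(Cart)
h(Home) = 0.3·0 + 0.1·h(Product) + 0.15·1 + 0.3·h(Home) + 0.15·h(Cart)
h(Cart) = 0.15·0 + 0.35·h(Product) + 0.15·1 + 0.2·h(Home) + 0.15·h(Cart)
Solving: h(Product) = 0.6559, h(Home) = 0.4251, h(Cart) = 0.5466.
Starting from Product, the probability is 0.6559.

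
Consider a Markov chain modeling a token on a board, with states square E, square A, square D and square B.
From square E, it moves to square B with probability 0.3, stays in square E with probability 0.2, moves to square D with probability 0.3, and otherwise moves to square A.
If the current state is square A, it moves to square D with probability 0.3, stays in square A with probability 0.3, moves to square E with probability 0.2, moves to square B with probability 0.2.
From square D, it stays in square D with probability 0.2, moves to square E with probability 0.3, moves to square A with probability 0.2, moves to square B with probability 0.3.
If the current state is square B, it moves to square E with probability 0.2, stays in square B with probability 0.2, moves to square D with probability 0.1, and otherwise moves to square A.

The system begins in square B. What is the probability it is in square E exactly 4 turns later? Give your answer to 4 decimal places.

Propagate the distribution vector 4 turns from square B.
After 0 turns: (0.0000, 0.0000, 0.0000, 1.0000)
After 1 turn: (0.2000, 0.5000, 0.1000, 0.2000)
After 2 turns: (0.2100, 0.3100, 0.2500, 0.2300)
After 3 turns: (0.2250, 0.3000, 0.2290, 0.2460)
After 4 turns: (0.2229, 0.3038, 0.2279, 0.2454)
P(in square E after 4 turns) = 0.2229

0.2229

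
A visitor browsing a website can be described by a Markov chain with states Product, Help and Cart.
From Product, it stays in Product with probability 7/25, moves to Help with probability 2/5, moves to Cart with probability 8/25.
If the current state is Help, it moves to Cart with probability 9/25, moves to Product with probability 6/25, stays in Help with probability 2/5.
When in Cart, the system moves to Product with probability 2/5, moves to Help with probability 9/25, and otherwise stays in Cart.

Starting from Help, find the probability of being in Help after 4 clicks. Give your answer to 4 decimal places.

Propagate the distribution vector 4 clicks from Help.
After 0 clicks: (0.0000, 1.0000, 0.0000)
After 1 click: (0.2400, 0.4000, 0.3600)
After 2 clicks: (0.3072, 0.3856, 0.3072)
After 3 clicks: (0.3014, 0.3877, 0.3108)
After 4 clicks: (0.3018, 0.3876, 0.3106)
P(in Help after 4 clicks) = 0.3876

0.3876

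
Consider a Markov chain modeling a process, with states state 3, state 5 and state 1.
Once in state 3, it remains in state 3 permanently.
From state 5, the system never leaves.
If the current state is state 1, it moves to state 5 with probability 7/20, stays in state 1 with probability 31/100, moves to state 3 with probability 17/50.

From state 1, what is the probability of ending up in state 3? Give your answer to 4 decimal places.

Let h(s) be the probability of absorption at state 3 starting from transient state s. Then h(state 3) = 1 and h(state 5) = 0. By first-step analysis:
h(state 1) = 0.34·1 + 0.35·0 + 0.31·h(state 1)
Solving: h(state 1) = 0.4928.
Starting from state 1, the probability is 0.4928.

0.4928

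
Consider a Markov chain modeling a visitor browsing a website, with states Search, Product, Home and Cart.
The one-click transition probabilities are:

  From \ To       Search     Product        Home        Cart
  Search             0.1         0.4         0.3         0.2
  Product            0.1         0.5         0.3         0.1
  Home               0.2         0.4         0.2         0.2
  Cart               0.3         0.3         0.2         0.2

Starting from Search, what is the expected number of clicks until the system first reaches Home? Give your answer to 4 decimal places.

3.5178

Let t(s) be the expected number of clicks to first reach Home from state s, with t(Home) = 0. Conditioning on the first click:
t(Search) = 1 + 0.1·t(Search) + 0.4·t(Product) + 0.2·t(Cart)
t(Product) = 1 + 0.1·t(Search) + 0.5·t(Product) + 0.1·t(Cart)
t(Cart) = 1 + 0.3·t(Search) + 0.3·t(Product) + 0.2·t(Cart)
Solving: t(Search) = 3.5178, t(Product) = 3.4783, t(Cart) = 3.8735.
Expected clicks from Search to Home: 3.5178.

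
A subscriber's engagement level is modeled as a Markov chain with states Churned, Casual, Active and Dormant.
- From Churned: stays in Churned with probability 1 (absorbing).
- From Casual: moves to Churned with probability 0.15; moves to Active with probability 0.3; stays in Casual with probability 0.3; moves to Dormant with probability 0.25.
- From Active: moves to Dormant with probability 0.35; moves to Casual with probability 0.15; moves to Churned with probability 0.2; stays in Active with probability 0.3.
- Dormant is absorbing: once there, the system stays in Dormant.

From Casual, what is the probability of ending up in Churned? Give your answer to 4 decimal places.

Let h(s) be the probability of absorption at Churned starting from transient state s. Then h(Churned) = 1 and h(Dormant) = 0. By first-step analysis:
h(Casual) = 0.15·1 + 0.3·h(Casual) + 0.3·h(Active) + 0.25·0
h(Active) = 0.2·1 + 0.15·h(Casual) + 0.3·h(Active) + 0.35·0
Solving: h(Casual) = 0.3708, h(Active) = 0.3652.
Starting from Casual, the probability is 0.3708.

0.3708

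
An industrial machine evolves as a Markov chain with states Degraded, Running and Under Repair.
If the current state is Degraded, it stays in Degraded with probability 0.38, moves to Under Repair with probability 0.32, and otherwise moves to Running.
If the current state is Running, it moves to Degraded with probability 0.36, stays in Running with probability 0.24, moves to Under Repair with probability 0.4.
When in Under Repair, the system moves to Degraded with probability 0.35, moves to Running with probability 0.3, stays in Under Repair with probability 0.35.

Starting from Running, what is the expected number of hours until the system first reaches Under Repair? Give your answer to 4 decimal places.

2.6982

Let t(s) be the expected number of hours to first reach Under Repair from state s, with t(Under Repair) = 0. Conditioning on the first hour:
t(Degraded) = 1 + 0.38·t(Degraded) + 0.3·t(Running)
t(Running) = 1 + 0.36·t(Degraded) + 0.24·t(Running)
Solving: t(Degraded) = 2.9185, t(Running) = 2.6982.
Expected hours from Running to Under Repair: 2.6982.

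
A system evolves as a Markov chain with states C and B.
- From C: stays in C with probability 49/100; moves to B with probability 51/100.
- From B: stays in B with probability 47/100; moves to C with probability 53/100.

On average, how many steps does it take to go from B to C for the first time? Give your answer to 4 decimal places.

1.8868

Let t(s) be the expected number of steps to first reach C from state s, with t(C) = 0. Conditioning on the first step:
t(B) = 1 + 0.47·t(B)
Solving: t(B) = 1.8868.
Expected steps from B to C: 1.8868.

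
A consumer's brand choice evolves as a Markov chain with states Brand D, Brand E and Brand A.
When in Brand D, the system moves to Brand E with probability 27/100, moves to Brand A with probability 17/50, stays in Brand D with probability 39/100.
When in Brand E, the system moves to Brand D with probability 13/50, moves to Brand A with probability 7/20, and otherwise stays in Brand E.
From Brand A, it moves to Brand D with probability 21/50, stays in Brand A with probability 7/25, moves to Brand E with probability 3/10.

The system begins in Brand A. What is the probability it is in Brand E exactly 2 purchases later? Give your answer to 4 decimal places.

0.3144

Sum over the intermediate state after 1 purchase:
P = P(Brand A→Brand D)·P(Brand D→Brand E) + P(Brand A→Brand E)·P(Brand E→Brand E) + P(Brand A→Brand A)·P(Brand A→Brand E)
  = 0.42×0.27 + 0.3×0.39 + 0.28×0.3
  = 0.1134 + 0.1170 + 0.0840 = 0.3144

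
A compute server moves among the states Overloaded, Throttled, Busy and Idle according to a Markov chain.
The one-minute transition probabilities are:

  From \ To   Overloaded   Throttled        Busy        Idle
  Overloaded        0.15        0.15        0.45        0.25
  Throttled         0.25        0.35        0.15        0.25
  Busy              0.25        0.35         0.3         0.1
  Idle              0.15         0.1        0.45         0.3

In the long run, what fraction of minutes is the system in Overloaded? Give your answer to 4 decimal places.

0.2080

Let the stationary distribution be π with π = πP and π_1 + π_2 + π_3 + π_4 = 1.
π_1 = 0.15·π_1 + 0.25·π_2 + 0.25·π_3 + 0.15·π_4
π_2 = 0.15·π_1 + 0.35·π_2 + 0.35·π_3 + 0.1·π_4
π_3 = 0.45·π_1 + 0.15·π_2 + 0.3·π_3 + 0.45·π_4
Solving with the normalization constraint gives π = (0.2080, 0.2554, 0.3247, 0.2119).
So the stationary probability of Overloaded is 0.2080.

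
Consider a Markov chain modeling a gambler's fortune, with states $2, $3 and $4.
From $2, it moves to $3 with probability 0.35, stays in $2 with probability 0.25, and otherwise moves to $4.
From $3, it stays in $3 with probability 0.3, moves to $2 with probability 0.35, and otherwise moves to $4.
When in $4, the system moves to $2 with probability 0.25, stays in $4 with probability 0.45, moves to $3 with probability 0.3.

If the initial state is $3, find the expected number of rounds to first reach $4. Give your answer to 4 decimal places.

Let t(s) be the expected number of rounds to first reach $4 from state s, with t($4) = 0. Conditioning on the first round:
t($2) = 1 + 0.25·t($2) + 0.35·t($3)
t($3) = 1 + 0.35·t($2) + 0.3·t($3)
Solving: t($2) = 2.6087, t($3) = 2.7329.
Expected rounds from $3 to $4: 2.7329.

2.7329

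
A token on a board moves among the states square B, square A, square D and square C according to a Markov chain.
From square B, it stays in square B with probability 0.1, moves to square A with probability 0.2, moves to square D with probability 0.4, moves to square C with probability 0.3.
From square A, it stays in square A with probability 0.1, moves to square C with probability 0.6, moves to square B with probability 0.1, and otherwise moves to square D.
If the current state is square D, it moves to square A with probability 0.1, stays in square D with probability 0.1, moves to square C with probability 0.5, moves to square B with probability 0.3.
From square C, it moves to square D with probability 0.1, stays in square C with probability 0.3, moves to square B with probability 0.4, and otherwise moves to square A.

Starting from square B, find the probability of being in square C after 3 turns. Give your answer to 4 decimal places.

Propagate the distribution vector 3 turns from square B.
After 0 turns: (1.0000, 0.0000, 0.0000, 0.0000)
After 1 turn: (0.1000, 0.2000, 0.4000, 0.3000)
After 2 turns: (0.2700, 0.1400, 0.1500, 0.4400)
After 3 turns: (0.2620, 0.1710, 0.1950, 0.3720)
P(in square C after 3 turns) = 0.3720

0.3720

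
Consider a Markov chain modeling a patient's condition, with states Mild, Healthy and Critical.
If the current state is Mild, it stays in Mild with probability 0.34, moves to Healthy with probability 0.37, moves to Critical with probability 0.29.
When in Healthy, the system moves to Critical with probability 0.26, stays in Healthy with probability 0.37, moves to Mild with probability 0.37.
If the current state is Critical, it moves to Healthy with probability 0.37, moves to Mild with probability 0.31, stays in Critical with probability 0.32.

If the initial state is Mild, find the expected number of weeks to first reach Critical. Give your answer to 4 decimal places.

3.5855

Let t(s) be the expected number of weeks to first reach Critical from state s, with t(Critical) = 0. Conditioning on the first week:
t(Mild) = 1 + 0.34·t(Mild) + 0.37·t(Healthy)
t(Healthy) = 1 + 0.37·t(Mild) + 0.37·t(Healthy)
Solving: t(Mild) = 3.5855, t(Healthy) = 3.6931.
Expected weeks from Mild to Critical: 3.5855.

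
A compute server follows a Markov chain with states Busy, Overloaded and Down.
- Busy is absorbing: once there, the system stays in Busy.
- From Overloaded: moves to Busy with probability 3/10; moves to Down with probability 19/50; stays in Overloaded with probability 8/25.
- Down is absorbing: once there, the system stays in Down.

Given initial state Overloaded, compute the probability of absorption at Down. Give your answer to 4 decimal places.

Let h(s) be the probability of absorption at Down starting from transient state s. Then h(Down) = 1 and h(Busy) = 0. By first-step analysis:
h(Overloaded) = 0.3·0 + 0.32·h(Overloaded) + 0.38·1
Solving: h(Overloaded) = 0.5588.
Starting from Overloaded, the probability is 0.5588.

0.5588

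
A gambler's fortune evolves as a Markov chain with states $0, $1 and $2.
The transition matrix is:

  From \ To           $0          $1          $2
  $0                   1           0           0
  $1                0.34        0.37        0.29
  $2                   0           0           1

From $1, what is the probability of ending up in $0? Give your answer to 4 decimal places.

0.5397

Let h(s) be the probability of absorption at $0 starting from transient state s. Then h($0) = 1 and h($2) = 0. By first-step analysis:
h($1) = 0.34·1 + 0.37·h($1) + 0.29·0
Solving: h($1) = 0.5397.
Starting from $1, the probability is 0.5397.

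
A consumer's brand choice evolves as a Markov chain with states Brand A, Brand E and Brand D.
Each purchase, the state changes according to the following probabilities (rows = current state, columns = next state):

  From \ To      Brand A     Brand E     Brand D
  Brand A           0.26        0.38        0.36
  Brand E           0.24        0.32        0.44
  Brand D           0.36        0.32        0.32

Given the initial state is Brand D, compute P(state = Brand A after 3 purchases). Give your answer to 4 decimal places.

0.2904

Propagate the distribution vector 3 purchases from Brand D.
After 0 purchases: (0.0000, 0.0000, 1.0000)
After 1 purchase: (0.3600, 0.3200, 0.3200)
After 2 purchases: (0.2856, 0.3416, 0.3728)
After 3 purchases: (0.2904, 0.3371, 0.3724)
P(in Brand A after 3 purchases) = 0.2904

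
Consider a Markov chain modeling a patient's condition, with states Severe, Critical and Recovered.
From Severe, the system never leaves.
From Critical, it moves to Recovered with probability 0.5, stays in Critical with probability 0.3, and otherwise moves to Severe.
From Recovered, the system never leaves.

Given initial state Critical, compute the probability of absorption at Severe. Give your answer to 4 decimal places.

0.2857

Let h(s) be the probability of absorption at Severe starting from transient state s. Then h(Severe) = 1 and h(Recovered) = 0. By first-step analysis:
h(Critical) = 0.2·1 + 0.3·h(Critical) + 0.5·0
Solving: h(Critical) = 0.2857.
Starting from Critical, the probability is 0.2857.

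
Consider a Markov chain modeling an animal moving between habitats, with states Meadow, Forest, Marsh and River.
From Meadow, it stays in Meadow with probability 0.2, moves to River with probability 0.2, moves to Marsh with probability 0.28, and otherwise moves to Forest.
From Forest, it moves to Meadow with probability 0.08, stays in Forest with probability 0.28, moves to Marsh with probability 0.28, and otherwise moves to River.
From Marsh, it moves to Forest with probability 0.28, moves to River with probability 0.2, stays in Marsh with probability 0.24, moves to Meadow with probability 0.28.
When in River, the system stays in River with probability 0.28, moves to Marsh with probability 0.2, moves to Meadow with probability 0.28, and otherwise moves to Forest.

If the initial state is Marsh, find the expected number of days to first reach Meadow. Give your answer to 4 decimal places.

4.4225

Let t(s) be the expected number of days to first reach Meadow from state s, with t(Meadow) = 0. Conditioning on the first day:
t(Forest) = 1 + 0.28·t(Forest) + 0.28·t(Marsh) + 0.36·t(River)
t(Marsh) = 1 + 0.28·t(Forest) + 0.24·t(Marsh) + 0.2·t(River)
t(River) = 1 + 0.24·t(Forest) + 0.2·t(Marsh) + 0.28·t(River)
Solving: t(Forest) = 5.3009, t(Marsh) = 4.4225, t(River) = 4.3844.
Expected days from Marsh to Meadow: 4.4225.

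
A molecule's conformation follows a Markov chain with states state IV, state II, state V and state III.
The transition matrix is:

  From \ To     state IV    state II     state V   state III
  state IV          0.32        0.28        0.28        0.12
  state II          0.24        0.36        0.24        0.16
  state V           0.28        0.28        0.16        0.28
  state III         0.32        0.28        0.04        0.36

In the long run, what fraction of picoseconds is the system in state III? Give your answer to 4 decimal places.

Let the stationary distribution be π with π = πP and π_1 + π_2 + π_3 + π_4 = 1.
π_1 = 0.32·π_1 + 0.24·π_2 + 0.28·π_3 + 0.32·π_4
π_2 = 0.28·π_1 + 0.36·π_2 + 0.28·π_3 + 0.28·π_4
π_3 = 0.28·π_1 + 0.24·π_2 + 0.16·π_3 + 0.04·π_4
Solving with the normalization constraint gives π = (0.2879, 0.3043, 0.1931, 0.2146).
So the stationary probability of state III is 0.2146.

0.2146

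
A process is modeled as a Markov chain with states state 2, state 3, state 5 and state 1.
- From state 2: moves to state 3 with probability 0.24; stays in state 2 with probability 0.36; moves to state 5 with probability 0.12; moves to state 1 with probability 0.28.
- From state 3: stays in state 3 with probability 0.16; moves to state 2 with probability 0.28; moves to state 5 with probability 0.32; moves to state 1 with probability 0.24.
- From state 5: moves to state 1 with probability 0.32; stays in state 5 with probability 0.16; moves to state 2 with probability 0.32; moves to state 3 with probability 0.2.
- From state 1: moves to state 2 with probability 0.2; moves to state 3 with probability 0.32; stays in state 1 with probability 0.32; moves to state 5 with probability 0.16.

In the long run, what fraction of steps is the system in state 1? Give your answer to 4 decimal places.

0.2896

Let the stationary distribution be π with π = πP and π_1 + π_2 + π_3 + π_4 = 1.
π_1 = 0.36·π_1 + 0.28·π_2 + 0.32·π_3 + 0.2·π_4
π_2 = 0.24·π_1 + 0.16·π_2 + 0.2·π_3 + 0.32·π_4
π_3 = 0.12·π_1 + 0.32·π_2 + 0.16·π_3 + 0.16·π_4
Solving with the normalization constraint gives π = (0.2873, 0.2368, 0.1864, 0.2896).
So the stationary probability of state 1 is 0.2896.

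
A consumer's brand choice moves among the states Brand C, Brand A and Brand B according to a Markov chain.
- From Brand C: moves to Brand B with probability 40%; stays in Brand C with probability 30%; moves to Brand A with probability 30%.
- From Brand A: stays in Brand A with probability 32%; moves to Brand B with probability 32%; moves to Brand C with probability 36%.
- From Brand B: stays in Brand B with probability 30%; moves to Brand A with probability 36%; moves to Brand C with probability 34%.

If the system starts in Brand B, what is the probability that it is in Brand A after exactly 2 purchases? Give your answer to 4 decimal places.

0.3252

Sum over the intermediate state after 1 purchase:
P = P(Brand B→Brand C)·P(Brand C→Brand A) + P(Brand B→Brand A)·P(Brand A→Brand A) + P(Brand B→Brand B)·P(Brand B→Brand A)
  = 0.34×0.3 + 0.36×0.32 + 0.3×0.36
  = 0.1020 + 0.1152 + 0.1080 = 0.3252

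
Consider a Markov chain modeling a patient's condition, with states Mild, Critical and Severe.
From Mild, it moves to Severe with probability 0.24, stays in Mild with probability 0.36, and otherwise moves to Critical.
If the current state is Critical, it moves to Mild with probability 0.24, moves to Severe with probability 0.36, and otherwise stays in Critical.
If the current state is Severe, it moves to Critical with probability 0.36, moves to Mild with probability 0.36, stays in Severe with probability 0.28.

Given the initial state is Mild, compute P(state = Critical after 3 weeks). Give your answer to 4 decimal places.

0.3881

Propagate the distribution vector 3 weeks from Mild.
After 0 weeks: (1.0000, 0.0000, 0.0000)
After 1 week: (0.3600, 0.4000, 0.2400)
After 2 weeks: (0.3120, 0.3904, 0.2976)
After 3 weeks: (0.3132, 0.3881, 0.2988)
P(in Critical after 3 weeks) = 0.3881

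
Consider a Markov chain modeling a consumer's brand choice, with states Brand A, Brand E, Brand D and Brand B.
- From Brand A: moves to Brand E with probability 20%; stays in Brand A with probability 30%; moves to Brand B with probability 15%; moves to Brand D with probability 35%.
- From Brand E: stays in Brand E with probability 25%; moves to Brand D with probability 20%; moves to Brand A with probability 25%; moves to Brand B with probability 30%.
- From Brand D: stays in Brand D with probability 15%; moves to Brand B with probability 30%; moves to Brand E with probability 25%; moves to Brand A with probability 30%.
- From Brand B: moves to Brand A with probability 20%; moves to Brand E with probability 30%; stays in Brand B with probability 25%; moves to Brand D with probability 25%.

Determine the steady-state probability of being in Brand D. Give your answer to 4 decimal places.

Let the stationary distribution be π with π = πP and π_1 + π_2 + π_3 + π_4 = 1.
π_1 = 0.3·π_1 + 0.25·π_2 + 0.3·π_3 + 0.2·π_4
π_2 = 0.2·π_1 + 0.25·π_2 + 0.25·π_3 + 0.3·π_4
π_3 = 0.35·π_1 + 0.2·π_2 + 0.15·π_3 + 0.25·π_4
Solving with the normalization constraint gives π = (0.2627, 0.2493, 0.2398, 0.2482).
So the stationary probability of Brand D is 0.2398.

0.2398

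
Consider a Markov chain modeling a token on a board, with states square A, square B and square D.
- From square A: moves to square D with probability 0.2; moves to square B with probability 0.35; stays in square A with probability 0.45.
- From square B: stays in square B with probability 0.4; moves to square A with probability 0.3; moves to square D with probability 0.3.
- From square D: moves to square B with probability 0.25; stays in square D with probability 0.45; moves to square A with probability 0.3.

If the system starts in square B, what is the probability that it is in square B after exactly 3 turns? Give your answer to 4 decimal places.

Propagate the distribution vector 3 turns from square B.
After 0 turns: (0.0000, 1.0000, 0.0000)
After 1 turn: (0.3000, 0.4000, 0.3000)
After 2 turns: (0.3450, 0.3400, 0.3150)
After 3 turns: (0.3518, 0.3355, 0.3128)
P(in square B after 3 turns) = 0.3355

0.3355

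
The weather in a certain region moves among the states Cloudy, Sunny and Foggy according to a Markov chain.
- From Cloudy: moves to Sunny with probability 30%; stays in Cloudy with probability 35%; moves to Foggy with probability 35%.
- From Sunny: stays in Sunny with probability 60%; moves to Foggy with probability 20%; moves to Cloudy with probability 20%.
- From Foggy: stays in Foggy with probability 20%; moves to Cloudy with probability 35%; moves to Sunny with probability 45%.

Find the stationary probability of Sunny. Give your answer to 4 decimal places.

0.4804

Let the stationary distribution be π with π = πP and π_1 + π_2 + π_3 = 1.
π_1 = 0.35·π_1 + 0.2·π_2 + 0.35·π_3
π_2 = 0.3·π_1 + 0.6·π_2 + 0.45·π_3
Solving with the normalization constraint gives π = (0.2779, 0.4804, 0.2417).
So the stationary probability of Sunny is 0.4804.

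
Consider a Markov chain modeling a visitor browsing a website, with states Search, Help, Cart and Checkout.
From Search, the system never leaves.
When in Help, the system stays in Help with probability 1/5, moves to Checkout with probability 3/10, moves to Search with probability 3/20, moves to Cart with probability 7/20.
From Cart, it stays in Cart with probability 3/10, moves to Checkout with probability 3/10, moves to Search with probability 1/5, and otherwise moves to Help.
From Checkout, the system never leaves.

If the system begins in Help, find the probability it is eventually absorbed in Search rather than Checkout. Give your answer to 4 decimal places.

0.3571

Let h(s) be the probability of absorption at Search starting from transient state s. Then h(Search) = 1 and h(Checkout) = 0. By first-step analysis:
h(Help) = 0.15·1 + 0.2·h(Help) + 0.35·h(Cart) + 0.3·0
h(Cart) = 0.2·1 + 0.2·h(Help) + 0.3·h(Cart) + 0.3·0
Solving: h(Help) = 0.3571, h(Cart) = 0.3878.
Starting from Help, the probability is 0.3571.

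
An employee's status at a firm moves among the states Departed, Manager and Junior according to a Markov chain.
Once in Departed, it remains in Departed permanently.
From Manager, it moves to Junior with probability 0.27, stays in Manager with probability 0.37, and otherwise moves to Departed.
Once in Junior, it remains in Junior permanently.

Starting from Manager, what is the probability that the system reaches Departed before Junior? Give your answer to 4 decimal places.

Let h(s) be the probability of absorption at Departed starting from transient state s. Then h(Departed) = 1 and h(Junior) = 0. By first-step analysis:
h(Manager) = 0.36·1 + 0.37·h(Manager) + 0.27·0
Solving: h(Manager) = 0.5714.
Starting from Manager, the probability is 0.5714.

0.5714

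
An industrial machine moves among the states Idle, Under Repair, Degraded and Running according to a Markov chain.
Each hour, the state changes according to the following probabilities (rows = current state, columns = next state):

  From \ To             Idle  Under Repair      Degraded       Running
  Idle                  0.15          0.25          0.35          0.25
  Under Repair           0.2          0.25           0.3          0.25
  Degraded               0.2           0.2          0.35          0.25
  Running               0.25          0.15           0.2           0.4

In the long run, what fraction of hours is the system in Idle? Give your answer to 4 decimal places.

Let the stationary distribution be π with π = πP and π_1 + π_2 + π_3 + π_4 = 1.
π_1 = 0.15·π_1 + 0.2·π_2 + 0.2·π_3 + 0.25·π_4
π_2 = 0.25·π_1 + 0.25·π_2 + 0.2·π_3 + 0.15·π_4
π_3 = 0.35·π_1 + 0.3·π_2 + 0.35·π_3 + 0.2·π_4
Solving with the normalization constraint gives π = (0.2045, 0.2058, 0.2956, 0.2941).
So the stationary probability of Idle is 0.2045.

0.2045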